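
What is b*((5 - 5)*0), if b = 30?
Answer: 0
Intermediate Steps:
b*((5 - 5)*0) = 30*((5 - 5)*0) = 30*(0*0) = 30*0 = 0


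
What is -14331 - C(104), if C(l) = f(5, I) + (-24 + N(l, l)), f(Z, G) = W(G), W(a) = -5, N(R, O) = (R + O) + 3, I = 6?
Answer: -14513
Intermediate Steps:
N(R, O) = 3 + O + R (N(R, O) = (O + R) + 3 = 3 + O + R)
f(Z, G) = -5
C(l) = -26 + 2*l (C(l) = -5 + (-24 + (3 + l + l)) = -5 + (-24 + (3 + 2*l)) = -5 + (-21 + 2*l) = -26 + 2*l)
-14331 - C(104) = -14331 - (-26 + 2*104) = -14331 - (-26 + 208) = -14331 - 1*182 = -14331 - 182 = -14513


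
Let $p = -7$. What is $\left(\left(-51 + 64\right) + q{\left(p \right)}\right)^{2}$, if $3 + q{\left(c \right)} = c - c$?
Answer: $100$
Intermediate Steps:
$q{\left(c \right)} = -3$ ($q{\left(c \right)} = -3 + \left(c - c\right) = -3 + 0 = -3$)
$\left(\left(-51 + 64\right) + q{\left(p \right)}\right)^{2} = \left(\left(-51 + 64\right) - 3\right)^{2} = \left(13 - 3\right)^{2} = 10^{2} = 100$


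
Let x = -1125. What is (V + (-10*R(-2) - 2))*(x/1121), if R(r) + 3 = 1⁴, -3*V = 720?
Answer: 249750/1121 ≈ 222.79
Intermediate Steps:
V = -240 (V = -⅓*720 = -240)
R(r) = -2 (R(r) = -3 + 1⁴ = -3 + 1 = -2)
(V + (-10*R(-2) - 2))*(x/1121) = (-240 + (-10*(-2) - 2))*(-1125/1121) = (-240 + (20 - 2))*(-1125*1/1121) = (-240 + 18)*(-1125/1121) = -222*(-1125/1121) = 249750/1121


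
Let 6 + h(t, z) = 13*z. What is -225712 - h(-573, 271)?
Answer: -229229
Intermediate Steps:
h(t, z) = -6 + 13*z
-225712 - h(-573, 271) = -225712 - (-6 + 13*271) = -225712 - (-6 + 3523) = -225712 - 1*3517 = -225712 - 3517 = -229229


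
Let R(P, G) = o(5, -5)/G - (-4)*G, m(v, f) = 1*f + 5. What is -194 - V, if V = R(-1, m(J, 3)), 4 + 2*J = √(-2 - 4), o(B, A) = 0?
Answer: -226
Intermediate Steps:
J = -2 + I*√6/2 (J = -2 + √(-2 - 4)/2 = -2 + √(-6)/2 = -2 + (I*√6)/2 = -2 + I*√6/2 ≈ -2.0 + 1.2247*I)
m(v, f) = 5 + f (m(v, f) = f + 5 = 5 + f)
R(P, G) = 4*G (R(P, G) = 0/G - (-4)*G = 0 + 4*G = 4*G)
V = 32 (V = 4*(5 + 3) = 4*8 = 32)
-194 - V = -194 - 1*32 = -194 - 32 = -226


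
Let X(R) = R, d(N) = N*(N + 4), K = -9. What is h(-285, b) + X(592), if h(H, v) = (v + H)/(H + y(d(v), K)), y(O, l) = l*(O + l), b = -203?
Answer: 215356472/363777 ≈ 592.00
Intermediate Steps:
d(N) = N*(4 + N)
h(H, v) = (H + v)/(81 + H - 9*v*(4 + v)) (h(H, v) = (v + H)/(H - 9*(v*(4 + v) - 9)) = (H + v)/(H - 9*(-9 + v*(4 + v))) = (H + v)/(H + (81 - 9*v*(4 + v))) = (H + v)/(81 + H - 9*v*(4 + v)))
h(-285, b) + X(592) = (-285 - 203)/(81 - 285 - 9*(-203)*(4 - 203)) + 592 = -488/(81 - 285 - 9*(-203)*(-199)) + 592 = -488/(81 - 285 - 363573) + 592 = -488/(-363777) + 592 = -1/363777*(-488) + 592 = 488/363777 + 592 = 215356472/363777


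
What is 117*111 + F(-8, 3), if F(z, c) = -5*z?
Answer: 13027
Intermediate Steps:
117*111 + F(-8, 3) = 117*111 - 5*(-8) = 12987 + 40 = 13027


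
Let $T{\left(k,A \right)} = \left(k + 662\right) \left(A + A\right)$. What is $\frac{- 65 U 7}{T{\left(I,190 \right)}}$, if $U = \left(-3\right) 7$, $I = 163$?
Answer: $\frac{637}{20900} \approx 0.030478$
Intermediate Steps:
$U = -21$
$T{\left(k,A \right)} = 2 A \left(662 + k\right)$ ($T{\left(k,A \right)} = \left(662 + k\right) 2 A = 2 A \left(662 + k\right)$)
$\frac{- 65 U 7}{T{\left(I,190 \right)}} = \frac{\left(-65\right) \left(-21\right) 7}{2 \cdot 190 \left(662 + 163\right)} = \frac{1365 \cdot 7}{2 \cdot 190 \cdot 825} = \frac{9555}{313500} = 9555 \cdot \frac{1}{313500} = \frac{637}{20900}$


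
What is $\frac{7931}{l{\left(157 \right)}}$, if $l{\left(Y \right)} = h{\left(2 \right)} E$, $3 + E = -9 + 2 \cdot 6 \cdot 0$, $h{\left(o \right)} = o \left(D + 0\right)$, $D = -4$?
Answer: $\frac{7931}{96} \approx 82.615$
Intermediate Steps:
$h{\left(o \right)} = - 4 o$ ($h{\left(o \right)} = o \left(-4 + 0\right) = o \left(-4\right) = - 4 o$)
$E = -12$ ($E = -3 - \left(9 - 2 \cdot 6 \cdot 0\right) = -3 + \left(-9 + 12 \cdot 0\right) = -3 + \left(-9 + 0\right) = -3 - 9 = -12$)
$l{\left(Y \right)} = 96$ ($l{\left(Y \right)} = \left(-4\right) 2 \left(-12\right) = \left(-8\right) \left(-12\right) = 96$)
$\frac{7931}{l{\left(157 \right)}} = \frac{7931}{96}$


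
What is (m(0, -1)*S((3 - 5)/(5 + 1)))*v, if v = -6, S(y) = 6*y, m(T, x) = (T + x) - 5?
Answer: -72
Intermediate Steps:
m(T, x) = -5 + T + x
(m(0, -1)*S((3 - 5)/(5 + 1)))*v = ((-5 + 0 - 1)*(6*((3 - 5)/(5 + 1))))*(-6) = -36*(-2/6)*(-6) = -36*(-2*1/6)*(-6) = -36*(-1)/3*(-6) = -6*(-2)*(-6) = 12*(-6) = -72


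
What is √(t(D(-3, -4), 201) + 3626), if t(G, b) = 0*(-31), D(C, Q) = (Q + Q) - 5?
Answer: 7*√74 ≈ 60.216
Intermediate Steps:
D(C, Q) = -5 + 2*Q (D(C, Q) = 2*Q - 5 = -5 + 2*Q)
t(G, b) = 0
√(t(D(-3, -4), 201) + 3626) = √(0 + 3626) = √3626 = 7*√74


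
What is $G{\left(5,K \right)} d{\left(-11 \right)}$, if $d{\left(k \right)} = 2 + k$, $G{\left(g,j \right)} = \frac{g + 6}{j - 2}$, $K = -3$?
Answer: $\frac{99}{5} \approx 19.8$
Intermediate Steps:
$G{\left(g,j \right)} = \frac{6 + g}{-2 + j}$
$G{\left(5,K \right)} d{\left(-11 \right)} = \frac{6 + 5}{-2 - 3} \left(2 - 11\right) = \frac{1}{-5} \cdot 11 \left(-9\right) = \left(- \frac{1}{5}\right) 11 \left(-9\right) = \left(- \frac{11}{5}\right) \left(-9\right) = \frac{99}{5}$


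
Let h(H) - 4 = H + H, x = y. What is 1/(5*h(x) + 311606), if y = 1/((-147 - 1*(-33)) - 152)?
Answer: 133/41446253 ≈ 3.2090e-6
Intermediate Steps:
y = -1/266 (y = 1/((-147 + 33) - 152) = 1/(-114 - 152) = 1/(-266) = -1/266 ≈ -0.0037594)
x = -1/266 ≈ -0.0037594
h(H) = 4 + 2*H (h(H) = 4 + (H + H) = 4 + 2*H)
1/(5*h(x) + 311606) = 1/(5*(4 + 2*(-1/266)) + 311606) = 1/(5*(4 - 1/133) + 311606) = 1/(5*(531/133) + 311606) = 1/(2655/133 + 311606) = 1/(41446253/133) = 133/41446253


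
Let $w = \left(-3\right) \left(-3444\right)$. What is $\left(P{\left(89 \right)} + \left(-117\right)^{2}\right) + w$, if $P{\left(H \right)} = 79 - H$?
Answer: $24011$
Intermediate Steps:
$w = 10332$
$\left(P{\left(89 \right)} + \left(-117\right)^{2}\right) + w = \left(\left(79 - 89\right) + \left(-117\right)^{2}\right) + 10332 = \left(\left(79 - 89\right) + 13689\right) + 10332 = \left(-10 + 13689\right) + 10332 = 13679 + 10332 = 24011$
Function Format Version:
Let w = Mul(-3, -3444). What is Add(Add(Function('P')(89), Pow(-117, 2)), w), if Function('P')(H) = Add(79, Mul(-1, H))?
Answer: 24011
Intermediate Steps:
w = 10332
Add(Add(Function('P')(89), Pow(-117, 2)), w) = Add(Add(Add(79, Mul(-1, 89)), Pow(-117, 2)), 10332) = Add(Add(Add(79, -89), 13689), 10332) = Add(Add(-10, 13689), 10332) = Add(13679, 10332) = 24011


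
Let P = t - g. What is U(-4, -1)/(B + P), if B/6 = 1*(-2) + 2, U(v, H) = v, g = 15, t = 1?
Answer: 2/7 ≈ 0.28571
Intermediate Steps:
P = -14 (P = 1 - 1*15 = 1 - 15 = -14)
B = 0 (B = 6*(1*(-2) + 2) = 6*(-2 + 2) = 6*0 = 0)
U(-4, -1)/(B + P) = -4/(0 - 14) = -4/(-14) = -4*(-1/14) = 2/7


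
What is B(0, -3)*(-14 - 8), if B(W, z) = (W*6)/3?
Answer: 0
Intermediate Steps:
B(W, z) = 2*W (B(W, z) = (6*W)*(⅓) = 2*W)
B(0, -3)*(-14 - 8) = (2*0)*(-14 - 8) = 0*(-22) = 0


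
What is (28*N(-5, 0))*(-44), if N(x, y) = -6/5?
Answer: 7392/5 ≈ 1478.4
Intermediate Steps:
N(x, y) = -6/5 (N(x, y) = -6*⅕ = -6/5)
(28*N(-5, 0))*(-44) = (28*(-6/5))*(-44) = -168/5*(-44) = 7392/5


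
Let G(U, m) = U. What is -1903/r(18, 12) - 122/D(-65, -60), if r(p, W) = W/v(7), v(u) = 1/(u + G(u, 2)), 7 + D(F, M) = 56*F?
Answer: -988535/87528 ≈ -11.294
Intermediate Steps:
D(F, M) = -7 + 56*F
v(u) = 1/(2*u) (v(u) = 1/(u + u) = 1/(2*u))
r(p, W) = 14*W (r(p, W) = W/(((1/2)/7)) = W/(((1/2)*(1/7))) = W/(1/14) = W*14 = 14*W)
-1903/r(18, 12) - 122/D(-65, -60) = -1903/(14*12) - 122/(-7 + 56*(-65)) = -1903/168 - 122/(-7 - 3640) = -1903*1/168 - 122/(-3647) = -1903/168 - 122*(-1/3647) = -1903/168 + 122/3647 = -988535/87528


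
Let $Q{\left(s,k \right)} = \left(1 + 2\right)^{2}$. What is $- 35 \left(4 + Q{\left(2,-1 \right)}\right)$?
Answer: $-455$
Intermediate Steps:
$Q{\left(s,k \right)} = 9$ ($Q{\left(s,k \right)} = 3^{2} = 9$)
$- 35 \left(4 + Q{\left(2,-1 \right)}\right) = - 35 \left(4 + 9\right) = \left(-35\right) 13 = -455$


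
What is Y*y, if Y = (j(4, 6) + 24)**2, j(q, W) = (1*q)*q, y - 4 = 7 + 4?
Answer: 24000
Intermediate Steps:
y = 15 (y = 4 + (7 + 4) = 4 + 11 = 15)
j(q, W) = q**2 (j(q, W) = q*q = q**2)
Y = 1600 (Y = (4**2 + 24)**2 = (16 + 24)**2 = 40**2 = 1600)
Y*y = 1600*15 = 24000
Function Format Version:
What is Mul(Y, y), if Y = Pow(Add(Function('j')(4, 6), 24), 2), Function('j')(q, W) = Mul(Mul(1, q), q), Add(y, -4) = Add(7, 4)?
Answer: 24000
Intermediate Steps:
y = 15 (y = Add(4, Add(7, 4)) = Add(4, 11) = 15)
Function('j')(q, W) = Pow(q, 2) (Function('j')(q, W) = Mul(q, q) = Pow(q, 2))
Y = 1600 (Y = Pow(Add(Pow(4, 2), 24), 2) = Pow(Add(16, 24), 2) = Pow(40, 2) = 1600)
Mul(Y, y) = Mul(1600, 15) = 24000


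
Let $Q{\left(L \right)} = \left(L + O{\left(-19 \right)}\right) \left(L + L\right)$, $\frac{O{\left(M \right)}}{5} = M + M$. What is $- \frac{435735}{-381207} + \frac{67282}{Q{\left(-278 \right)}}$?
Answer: $\frac{23171683709}{16532185176} \approx 1.4016$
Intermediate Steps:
$O{\left(M \right)} = 10 M$ ($O{\left(M \right)} = 5 \left(M + M\right) = 5 \cdot 2 M = 10 M$)
$Q{\left(L \right)} = 2 L \left(-190 + L\right)$ ($Q{\left(L \right)} = \left(L + 10 \left(-19\right)\right) \left(L + L\right) = \left(L - 190\right) 2 L = \left(-190 + L\right) 2 L = 2 L \left(-190 + L\right)$)
$- \frac{435735}{-381207} + \frac{67282}{Q{\left(-278 \right)}} = - \frac{435735}{-381207} + \frac{67282}{2 \left(-278\right) \left(-190 - 278\right)} = \left(-435735\right) \left(- \frac{1}{381207}\right) + \frac{67282}{2 \left(-278\right) \left(-468\right)} = \frac{145245}{127069} + \frac{67282}{260208} = \frac{145245}{127069} + 67282 \cdot \frac{1}{260208} = \frac{145245}{127069} + \frac{33641}{130104} = \frac{23171683709}{16532185176}$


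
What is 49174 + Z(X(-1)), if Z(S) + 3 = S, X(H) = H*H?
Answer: 49172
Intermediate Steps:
X(H) = H²
Z(S) = -3 + S
49174 + Z(X(-1)) = 49174 + (-3 + (-1)²) = 49174 + (-3 + 1) = 49174 - 2 = 49172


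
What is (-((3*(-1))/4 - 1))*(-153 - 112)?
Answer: -1855/4 ≈ -463.75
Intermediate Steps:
(-((3*(-1))/4 - 1))*(-153 - 112) = -(-3*1/4 - 1)*(-265) = -(-3/4 - 1)*(-265) = -1*(-7/4)*(-265) = (7/4)*(-265) = -1855/4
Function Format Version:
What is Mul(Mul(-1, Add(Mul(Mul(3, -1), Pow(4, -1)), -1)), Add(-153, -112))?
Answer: Rational(-1855, 4) ≈ -463.75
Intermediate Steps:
Mul(Mul(-1, Add(Mul(Mul(3, -1), Pow(4, -1)), -1)), Add(-153, -112)) = Mul(Mul(-1, Add(Mul(-3, Rational(1, 4)), -1)), -265) = Mul(Mul(-1, Add(Rational(-3, 4), -1)), -265) = Mul(Mul(-1, Rational(-7, 4)), -265) = Mul(Rational(7, 4), -265) = Rational(-1855, 4)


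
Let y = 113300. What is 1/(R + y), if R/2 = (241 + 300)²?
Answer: 1/698662 ≈ 1.4313e-6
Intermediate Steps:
R = 585362 (R = 2*(241 + 300)² = 2*541² = 2*292681 = 585362)
1/(R + y) = 1/(585362 + 113300) = 1/698662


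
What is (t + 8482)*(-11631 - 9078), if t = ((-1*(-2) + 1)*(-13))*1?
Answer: -174846087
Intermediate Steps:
t = -39 (t = ((2 + 1)*(-13))*1 = (3*(-13))*1 = -39*1 = -39)
(t + 8482)*(-11631 - 9078) = (-39 + 8482)*(-11631 - 9078) = 8443*(-20709) = -174846087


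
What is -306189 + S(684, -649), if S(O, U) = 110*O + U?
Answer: -231598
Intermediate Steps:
S(O, U) = U + 110*O
-306189 + S(684, -649) = -306189 + (-649 + 110*684) = -306189 + (-649 + 75240) = -306189 + 74591 = -231598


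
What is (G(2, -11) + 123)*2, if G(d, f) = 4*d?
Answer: 262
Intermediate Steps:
(G(2, -11) + 123)*2 = (4*2 + 123)*2 = (8 + 123)*2 = 131*2 = 262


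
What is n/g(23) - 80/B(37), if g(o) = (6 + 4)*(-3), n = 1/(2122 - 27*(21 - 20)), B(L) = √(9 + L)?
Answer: -1/62850 - 40*√46/23 ≈ -11.795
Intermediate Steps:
n = 1/2095 (n = 1/(2122 - 27*1) = 1/(2122 - 27) = 1/2095 ≈ 0.00047733)
g(o) = -30 (g(o) = 10*(-3) = -30)
n/g(23) - 80/B(37) = (1/2095)/(-30) - 80/√(9 + 37) = (1/2095)*(-1/30) - 80*√46/46 = -1/62850 - 40*√46/23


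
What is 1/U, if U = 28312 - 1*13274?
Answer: 1/15038 ≈ 6.6498e-5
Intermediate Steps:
U = 15038 (U = 28312 - 13274 = 15038)
1/U = 1/15038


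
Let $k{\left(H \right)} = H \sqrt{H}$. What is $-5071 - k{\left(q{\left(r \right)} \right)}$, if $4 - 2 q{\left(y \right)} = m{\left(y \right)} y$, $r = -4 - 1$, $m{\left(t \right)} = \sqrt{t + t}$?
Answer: $-5071 - \frac{\sqrt{2} \left(4 + 5 i \sqrt{10}\right)^{\frac{3}{2}}}{4} \approx -5061.6 - 21.322 i$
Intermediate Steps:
$m{\left(t \right)} = \sqrt{2} \sqrt{t}$ ($m{\left(t \right)} = \sqrt{2 t} = \sqrt{2} \sqrt{t}$)
$r = -5$ ($r = -4 - 1 = -5$)
$q{\left(y \right)} = 2 - \frac{\sqrt{2} y^{\frac{3}{2}}}{2}$ ($q{\left(y \right)} = 2 - \frac{\sqrt{2} \sqrt{y} y}{2} = 2 - \frac{\sqrt{2} y^{\frac{3}{2}}}{2}$)
$k{\left(H \right)} = H^{\frac{3}{2}}$
$-5071 - k{\left(q{\left(r \right)} \right)} = -5071 - \left(2 - \frac{\sqrt{2} \left(-5\right)^{\frac{3}{2}}}{2}\right)^{\frac{3}{2}} = -5071 - \left(2 - \frac{\sqrt{2} \left(- 5 i \sqrt{5}\right)}{2}\right)^{\frac{3}{2}} = -5071 - \left(2 + \frac{5 i \sqrt{10}}{2}\right)^{\frac{3}{2}}$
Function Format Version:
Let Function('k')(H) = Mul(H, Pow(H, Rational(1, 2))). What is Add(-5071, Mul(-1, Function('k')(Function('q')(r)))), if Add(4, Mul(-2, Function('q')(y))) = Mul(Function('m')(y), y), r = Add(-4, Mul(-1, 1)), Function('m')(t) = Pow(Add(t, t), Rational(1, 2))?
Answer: Add(-5071, Mul(Rational(-1, 4), Pow(2, Rational(1, 2)), Pow(Add(4, Mul(5, I, Pow(10, Rational(1, 2)))), Rational(3, 2)))) ≈ Add(-5061.6, Mul(-21.322, I))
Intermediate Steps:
Function('m')(t) = Mul(Pow(2, Rational(1, 2)), Pow(t, Rational(1, 2))) (Function('m')(t) = Pow(Mul(2, t), Rational(1, 2)) = Mul(Pow(2, Rational(1, 2)), Pow(t, Rational(1, 2))))
r = -5 (r = Add(-4, -1) = -5)
Function('q')(y) = Add(2, Mul(Rational(-1, 2), Pow(2, Rational(1, 2)), Pow(y, Rational(3, 2)))) (Function('q')(y) = Add(2, Mul(Rational(-1, 2), Mul(Mul(Pow(2, Rational(1, 2)), Pow(y, Rational(1, 2))), y))) = Add(2, Mul(Rational(-1, 2), Mul(Pow(2, Rational(1, 2)), Pow(y, Rational(3, 2))))) = Add(2, Mul(Rational(-1, 2), Pow(2, Rational(1, 2)), Pow(y, Rational(3, 2)))))
Function('k')(H) = Pow(H, Rational(3, 2))
Add(-5071, Mul(-1, Function('k')(Function('q')(r)))) = Add(-5071, Mul(-1, Pow(Add(2, Mul(Rational(-1, 2), Pow(2, Rational(1, 2)), Pow(-5, Rational(3, 2)))), Rational(3, 2)))) = Add(-5071, Mul(-1, Pow(Add(2, Mul(Rational(-1, 2), Pow(2, Rational(1, 2)), Mul(-5, I, Pow(5, Rational(1, 2))))), Rational(3, 2)))) = Add(-5071, Mul(-1, Pow(Add(2, Mul(Rational(5, 2), I, Pow(10, Rational(1, 2)))), Rational(3, 2))))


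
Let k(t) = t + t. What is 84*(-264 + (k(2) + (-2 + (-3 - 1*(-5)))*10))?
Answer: -21840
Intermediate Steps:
k(t) = 2*t
84*(-264 + (k(2) + (-2 + (-3 - 1*(-5)))*10)) = 84*(-264 + (2*2 + (-2 + (-3 - 1*(-5)))*10)) = 84*(-264 + (4 + (-2 + (-3 + 5))*10)) = 84*(-264 + (4 + (-2 + 2)*10)) = 84*(-264 + (4 + 0*10)) = 84*(-264 + (4 + 0)) = 84*(-264 + 4) = 84*(-260) = -21840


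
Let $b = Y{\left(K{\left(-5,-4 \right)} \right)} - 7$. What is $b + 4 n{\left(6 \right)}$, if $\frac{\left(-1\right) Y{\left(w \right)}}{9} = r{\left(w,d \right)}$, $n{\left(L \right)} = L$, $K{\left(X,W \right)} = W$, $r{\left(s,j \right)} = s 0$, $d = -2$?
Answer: $17$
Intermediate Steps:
$r{\left(s,j \right)} = 0$
$Y{\left(w \right)} = 0$ ($Y{\left(w \right)} = \left(-9\right) 0 = 0$)
$b = -7$ ($b = 0 - 7 = -7$)
$b + 4 n{\left(6 \right)} = -7 + 4 \cdot 6 = -7 + 24 = 17$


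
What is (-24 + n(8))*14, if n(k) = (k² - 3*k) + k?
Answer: 336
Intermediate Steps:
n(k) = k² - 2*k
(-24 + n(8))*14 = (-24 + 8*(-2 + 8))*14 = (-24 + 8*6)*14 = (-24 + 48)*14 = 24*14 = 336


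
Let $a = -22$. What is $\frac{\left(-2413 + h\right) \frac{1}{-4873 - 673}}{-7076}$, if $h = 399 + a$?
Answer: $- \frac{509}{9810874} \approx -5.1881 \cdot 10^{-5}$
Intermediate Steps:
$h = 377$ ($h = 399 - 22 = 377$)
$\frac{\left(-2413 + h\right) \frac{1}{-4873 - 673}}{-7076} = \frac{\left(-2413 + 377\right) \frac{1}{-4873 - 673}}{-7076} = - \frac{2036}{-5546} \left(- \frac{1}{7076}\right) = \left(-2036\right) \left(- \frac{1}{5546}\right) \left(- \frac{1}{7076}\right) = \frac{1018}{2773} \left(- \frac{1}{7076}\right) = - \frac{509}{9810874}$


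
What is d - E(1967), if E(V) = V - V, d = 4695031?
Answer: 4695031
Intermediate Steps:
E(V) = 0
d - E(1967) = 4695031 - 1*0 = 4695031 + 0 = 4695031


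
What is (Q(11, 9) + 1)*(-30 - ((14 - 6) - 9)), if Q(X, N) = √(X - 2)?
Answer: -116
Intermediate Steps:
Q(X, N) = √(-2 + X)
(Q(11, 9) + 1)*(-30 - ((14 - 6) - 9)) = (√(-2 + 11) + 1)*(-30 - ((14 - 6) - 9)) = (√9 + 1)*(-30 - (8 - 9)) = (3 + 1)*(-30 - 1*(-1)) = 4*(-30 + 1) = 4*(-29) = -116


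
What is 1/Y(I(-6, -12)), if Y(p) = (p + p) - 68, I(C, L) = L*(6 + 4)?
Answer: -1/308 ≈ -0.0032468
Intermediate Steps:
I(C, L) = 10*L (I(C, L) = L*10 = 10*L)
Y(p) = -68 + 2*p (Y(p) = 2*p - 68 = -68 + 2*p)
1/Y(I(-6, -12)) = 1/(-68 + 2*(10*(-12))) = 1/(-68 + 2*(-120)) = 1/(-68 - 240) = 1/(-308) = -1/308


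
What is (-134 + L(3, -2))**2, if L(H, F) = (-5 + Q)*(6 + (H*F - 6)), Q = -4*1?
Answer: 6400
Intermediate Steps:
Q = -4
L(H, F) = -9*F*H (L(H, F) = (-5 - 4)*(6 + (H*F - 6)) = -9*(6 + (F*H - 6)) = -9*(6 + (-6 + F*H)) = -9*F*H)
(-134 + L(3, -2))**2 = (-134 - 9*(-2)*3)**2 = (-134 + 54)**2 = (-80)**2 = 6400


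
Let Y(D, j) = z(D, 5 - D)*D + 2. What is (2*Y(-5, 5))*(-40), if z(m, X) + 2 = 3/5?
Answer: -720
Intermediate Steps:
z(m, X) = -7/5 (z(m, X) = -2 + 3/5 = -2 + 3*(⅕) = -2 + ⅗ = -7/5)
Y(D, j) = 2 - 7*D/5 (Y(D, j) = -7*D/5 + 2 = 2 - 7*D/5)
(2*Y(-5, 5))*(-40) = (2*(2 - 7/5*(-5)))*(-40) = (2*(2 + 7))*(-40) = (2*9)*(-40) = 18*(-40) = -720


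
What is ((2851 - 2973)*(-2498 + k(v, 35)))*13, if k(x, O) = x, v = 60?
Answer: 3866668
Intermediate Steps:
((2851 - 2973)*(-2498 + k(v, 35)))*13 = ((2851 - 2973)*(-2498 + 60))*13 = -122*(-2438)*13 = 297436*13 = 3866668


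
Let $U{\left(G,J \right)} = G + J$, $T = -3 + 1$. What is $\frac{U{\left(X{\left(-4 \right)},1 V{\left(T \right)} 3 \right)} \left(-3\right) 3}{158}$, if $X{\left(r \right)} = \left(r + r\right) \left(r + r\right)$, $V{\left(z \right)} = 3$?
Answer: $- \frac{657}{158} \approx -4.1582$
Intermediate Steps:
$T = -2$
$X{\left(r \right)} = 4 r^{2}$ ($X{\left(r \right)} = 2 r 2 r = 4 r^{2}$)
$\frac{U{\left(X{\left(-4 \right)},1 V{\left(T \right)} 3 \right)} \left(-3\right) 3}{158} = \frac{\left(4 \left(-4\right)^{2} + 1 \cdot 3 \cdot 3\right) \left(-3\right) 3}{158} = \left(4 \cdot 16 + 3 \cdot 3\right) \left(-3\right) 3 \cdot \frac{1}{158} = \left(64 + 9\right) \left(-3\right) 3 \cdot \frac{1}{158} = 73 \left(-3\right) 3 \cdot \frac{1}{158} = \left(-219\right) 3 \cdot \frac{1}{158} = \left(-657\right) \frac{1}{158} = - \frac{657}{158}$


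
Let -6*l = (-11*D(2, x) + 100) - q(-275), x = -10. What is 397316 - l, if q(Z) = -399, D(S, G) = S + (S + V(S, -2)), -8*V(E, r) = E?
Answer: 9537415/24 ≈ 3.9739e+5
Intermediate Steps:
V(E, r) = -E/8
D(S, G) = 15*S/8 (D(S, G) = S + (S - S/8) = S + 7*S/8 = 15*S/8)
l = -1831/24 (l = -((-165*2/8 + 100) - 1*(-399))/6 = -((-11*15/4 + 100) + 399)/6 = -((-165/4 + 100) + 399)/6 = -(235/4 + 399)/6 = -1/6*1831/4 = -1831/24 ≈ -76.292)
397316 - l = 397316 - 1*(-1831/24) = 397316 + 1831/24 = 9537415/24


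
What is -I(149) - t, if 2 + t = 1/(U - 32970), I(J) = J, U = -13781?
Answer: -6872396/46751 ≈ -147.00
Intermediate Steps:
t = -93503/46751 (t = -2 + 1/(-13781 - 32970) = -2 + 1/(-46751) = -2 - 1/46751 = -93503/46751 ≈ -2.0000)
-I(149) - t = -1*149 - 1*(-93503/46751) = -149 + 93503/46751 = -6872396/46751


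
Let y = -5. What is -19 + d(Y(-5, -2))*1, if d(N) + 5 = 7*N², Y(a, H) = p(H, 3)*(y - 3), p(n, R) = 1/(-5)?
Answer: -152/25 ≈ -6.0800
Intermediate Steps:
p(n, R) = -⅕
Y(a, H) = 8/5 (Y(a, H) = -(-5 - 3)/5 = -⅕*(-8) = 8/5)
d(N) = -5 + 7*N²
-19 + d(Y(-5, -2))*1 = -19 + (-5 + 7*(8/5)²)*1 = -19 + (-5 + 7*(64/25))*1 = -19 + (-5 + 448/25)*1 = -19 + (323/25)*1 = -19 + 323/25 = -152/25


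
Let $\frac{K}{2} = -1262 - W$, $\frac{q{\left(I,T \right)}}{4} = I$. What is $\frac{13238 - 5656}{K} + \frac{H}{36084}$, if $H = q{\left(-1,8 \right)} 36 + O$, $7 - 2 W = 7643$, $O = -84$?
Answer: $\frac{11350973}{7685892} \approx 1.4769$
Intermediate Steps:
$W = -3818$ ($W = \frac{7}{2} - \frac{7643}{2} = -3818$)
$q{\left(I,T \right)} = 4 I$
$K = 5112$ ($K = 2 \left(-1262 - -3818\right) = 2 \left(-1262 + 3818\right) = 2 \cdot 2556 = 5112$)
$H = -228$ ($H = 4 \left(-1\right) 36 - 84 = \left(-4\right) 36 - 84 = -144 - 84 = -228$)
$\frac{13238 - 5656}{K} + \frac{H}{36084} = \frac{13238 - 5656}{5112} - \frac{228}{36084} = 7582 \cdot \frac{1}{5112} - \frac{19}{3007} = \frac{3791}{2556} - \frac{19}{3007} = \frac{11350973}{7685892}$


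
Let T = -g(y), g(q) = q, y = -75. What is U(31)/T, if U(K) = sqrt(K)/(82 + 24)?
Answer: sqrt(31)/7950 ≈ 0.00070035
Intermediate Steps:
U(K) = sqrt(K)/106
T = 75 (T = -1*(-75) = 75)
U(31)/T = (sqrt(31)/106)/75 = (sqrt(31)/106)*(1/75) = sqrt(31)/7950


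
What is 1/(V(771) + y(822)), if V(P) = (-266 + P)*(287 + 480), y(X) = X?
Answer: 1/388157 ≈ 2.5763e-6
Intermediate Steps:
V(P) = -204022 + 767*P (V(P) = (-266 + P)*767 = -204022 + 767*P)
1/(V(771) + y(822)) = 1/((-204022 + 767*771) + 822) = 1/((-204022 + 591357) + 822) = 1/(387335 + 822) = 1/388157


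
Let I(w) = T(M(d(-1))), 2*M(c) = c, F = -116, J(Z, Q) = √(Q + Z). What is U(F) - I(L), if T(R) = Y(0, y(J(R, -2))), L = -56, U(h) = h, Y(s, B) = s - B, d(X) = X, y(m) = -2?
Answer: -118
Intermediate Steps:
M(c) = c/2
T(R) = 2 (T(R) = 0 - 1*(-2) = 0 + 2 = 2)
I(w) = 2
U(F) - I(L) = -116 - 1*2 = -116 - 2 = -118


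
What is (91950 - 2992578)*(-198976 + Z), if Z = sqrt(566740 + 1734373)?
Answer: 577155356928 - 2900628*sqrt(2301113) ≈ 5.7276e+11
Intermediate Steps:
Z = sqrt(2301113) ≈ 1516.9
(91950 - 2992578)*(-198976 + Z) = (91950 - 2992578)*(-198976 + sqrt(2301113)) = -2900628*(-198976 + sqrt(2301113)) = 577155356928 - 2900628*sqrt(2301113)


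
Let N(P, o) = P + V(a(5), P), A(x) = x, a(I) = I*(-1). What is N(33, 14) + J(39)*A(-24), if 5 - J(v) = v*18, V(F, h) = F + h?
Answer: 16789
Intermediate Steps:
a(I) = -I
N(P, o) = -5 + 2*P (N(P, o) = P + (-1*5 + P) = P + (-5 + P) = -5 + 2*P)
J(v) = 5 - 18*v (J(v) = 5 - v*18 = 5 - 18*v)
N(33, 14) + J(39)*A(-24) = (-5 + 2*33) + (5 - 18*39)*(-24) = (-5 + 66) + (5 - 702)*(-24) = 61 - 697*(-24) = 61 + 16728 = 16789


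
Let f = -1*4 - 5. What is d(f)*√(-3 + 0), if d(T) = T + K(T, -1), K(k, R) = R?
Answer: -10*I*√3 ≈ -17.32*I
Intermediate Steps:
f = -9 (f = -4 - 5 = -9)
d(T) = -1 + T (d(T) = T - 1 = -1 + T)
d(f)*√(-3 + 0) = (-1 - 9)*√(-3 + 0) = -10*I*√3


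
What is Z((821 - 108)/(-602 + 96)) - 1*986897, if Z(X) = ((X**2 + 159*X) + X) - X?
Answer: -477765625/484 ≈ -9.8712e+5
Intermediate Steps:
Z(X) = X**2 + 159*X (Z(X) = (X**2 + 160*X) - X = X**2 + 159*X)
Z((821 - 108)/(-602 + 96)) - 1*986897 = ((821 - 108)/(-602 + 96))*(159 + (821 - 108)/(-602 + 96)) - 1*986897 = (713/(-506))*(159 + 713/(-506)) - 986897 = (713*(-1/506))*(159 + 713*(-1/506)) - 986897 = -31*(159 - 31/22)/22 - 986897 = -31/22*3467/22 - 986897 = -107477/484 - 986897 = -477765625/484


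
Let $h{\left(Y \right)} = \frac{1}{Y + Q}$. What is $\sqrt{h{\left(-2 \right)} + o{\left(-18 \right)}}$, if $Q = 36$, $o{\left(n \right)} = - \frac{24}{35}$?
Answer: $\frac{i \sqrt{929390}}{1190} \approx 0.81013 i$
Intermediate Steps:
$o{\left(n \right)} = - \frac{24}{35}$ ($o{\left(n \right)} = \left(-24\right) \frac{1}{35} = - \frac{24}{35}$)
$h{\left(Y \right)} = \frac{1}{36 + Y}$ ($h{\left(Y \right)} = \frac{1}{Y + 36} = \frac{1}{36 + Y}$)
$\sqrt{h{\left(-2 \right)} + o{\left(-18 \right)}} = \sqrt{\frac{1}{36 - 2} - \frac{24}{35}} = \sqrt{\frac{1}{34} - \frac{24}{35}} = \sqrt{- \frac{781}{1190}} = \frac{i \sqrt{929390}}{1190}$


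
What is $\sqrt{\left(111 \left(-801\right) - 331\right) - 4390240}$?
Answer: $7 i \sqrt{91418} \approx 2116.5 i$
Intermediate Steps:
$\sqrt{\left(111 \left(-801\right) - 331\right) - 4390240} = \sqrt{\left(-88911 - 331\right) - 4390240} = \sqrt{-89242 - 4390240} = \sqrt{-4479482} = 7 i \sqrt{91418}$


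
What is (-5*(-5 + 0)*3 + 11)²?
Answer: 7396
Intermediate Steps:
(-5*(-5 + 0)*3 + 11)² = (-5*(-5)*3 + 11)² = (25*3 + 11)² = (75 + 11)² = 86² = 7396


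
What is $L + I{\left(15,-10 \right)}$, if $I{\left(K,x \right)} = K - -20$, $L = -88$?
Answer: $-53$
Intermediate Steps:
$I{\left(K,x \right)} = 20 + K$ ($I{\left(K,x \right)} = K + 20 = 20 + K$)
$L + I{\left(15,-10 \right)} = -88 + \left(20 + 15\right) = -88 + 35 = -53$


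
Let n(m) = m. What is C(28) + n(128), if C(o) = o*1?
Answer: 156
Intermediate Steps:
C(o) = o
C(28) + n(128) = 28 + 128 = 156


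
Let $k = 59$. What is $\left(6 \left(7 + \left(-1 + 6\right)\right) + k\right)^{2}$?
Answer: $17161$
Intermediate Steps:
$\left(6 \left(7 + \left(-1 + 6\right)\right) + k\right)^{2} = \left(6 \left(7 + \left(-1 + 6\right)\right) + 59\right)^{2} = \left(6 \left(7 + 5\right) + 59\right)^{2} = \left(6 \cdot 12 + 59\right)^{2} = \left(72 + 59\right)^{2} = 131^{2} = 17161$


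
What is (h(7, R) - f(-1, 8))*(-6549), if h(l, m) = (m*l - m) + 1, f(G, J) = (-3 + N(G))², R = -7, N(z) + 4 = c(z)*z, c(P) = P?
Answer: 504273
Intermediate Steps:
N(z) = -4 + z² (N(z) = -4 + z*z = -4 + z²)
f(G, J) = (-7 + G²)² (f(G, J) = (-3 + (-4 + G²))² = (-7 + G²)²)
h(l, m) = 1 - m + l*m (h(l, m) = (l*m - m) + 1 = (-m + l*m) + 1 = 1 - m + l*m)
(h(7, R) - f(-1, 8))*(-6549) = ((1 - 1*(-7) + 7*(-7)) - (-7 + (-1)²)²)*(-6549) = ((1 + 7 - 49) - (-7 + 1)²)*(-6549) = (-41 - 1*(-6)²)*(-6549) = (-41 - 1*36)*(-6549) = (-41 - 36)*(-6549) = -77*(-6549) = 504273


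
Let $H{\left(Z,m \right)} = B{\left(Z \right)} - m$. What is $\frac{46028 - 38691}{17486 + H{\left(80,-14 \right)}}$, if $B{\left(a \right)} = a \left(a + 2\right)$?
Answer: $\frac{7337}{24060} \approx 0.30495$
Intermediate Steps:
$B{\left(a \right)} = a \left(2 + a\right)$
$H{\left(Z,m \right)} = - m + Z \left(2 + Z\right)$ ($H{\left(Z,m \right)} = Z \left(2 + Z\right) - m = - m + Z \left(2 + Z\right)$)
$\frac{46028 - 38691}{17486 + H{\left(80,-14 \right)}} = \frac{46028 - 38691}{17486 - \left(-14 - 80 \left(2 + 80\right)\right)} = \frac{7337}{17486 + \left(14 + 80 \cdot 82\right)} = \frac{7337}{17486 + \left(14 + 6560\right)} = \frac{7337}{17486 + 6574} = \frac{7337}{24060}$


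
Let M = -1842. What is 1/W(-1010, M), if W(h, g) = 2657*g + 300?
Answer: -1/4893894 ≈ -2.0434e-7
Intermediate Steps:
W(h, g) = 300 + 2657*g
1/W(-1010, M) = 1/(300 + 2657*(-1842)) = 1/(300 - 4894194) = 1/(-4893894) = -1/4893894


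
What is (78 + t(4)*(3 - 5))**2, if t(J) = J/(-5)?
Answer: 158404/25 ≈ 6336.2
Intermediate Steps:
t(J) = -J/5 (t(J) = J*(-1/5) = -J/5)
(78 + t(4)*(3 - 5))**2 = (78 + (-1/5*4)*(3 - 5))**2 = (78 - 4/5*(-2))**2 = (78 + 8/5)**2 = (398/5)**2 = 158404/25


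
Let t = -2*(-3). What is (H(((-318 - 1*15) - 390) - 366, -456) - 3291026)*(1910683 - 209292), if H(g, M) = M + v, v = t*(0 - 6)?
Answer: -5600159101538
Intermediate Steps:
t = 6
v = -36 (v = 6*(0 - 6) = 6*(-6) = -36)
H(g, M) = -36 + M (H(g, M) = M - 36 = -36 + M)
(H(((-318 - 1*15) - 390) - 366, -456) - 3291026)*(1910683 - 209292) = ((-36 - 456) - 3291026)*(1910683 - 209292) = (-492 - 3291026)*1701391 = -3291518*1701391 = -5600159101538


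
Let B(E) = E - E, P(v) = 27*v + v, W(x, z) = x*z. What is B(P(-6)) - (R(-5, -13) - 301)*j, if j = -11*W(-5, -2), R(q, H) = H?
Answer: -34540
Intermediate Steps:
j = -110 (j = -(-55)*(-2) = -11*10 = -110)
P(v) = 28*v
B(E) = 0
B(P(-6)) - (R(-5, -13) - 301)*j = 0 - (-13 - 301)*(-110) = 0 - (-314)*(-110) = 0 - 1*34540 = 0 - 34540 = -34540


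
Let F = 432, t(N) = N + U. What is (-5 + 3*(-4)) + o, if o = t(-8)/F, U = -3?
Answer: -7355/432 ≈ -17.025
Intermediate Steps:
t(N) = -3 + N (t(N) = N - 3 = -3 + N)
o = -11/432 (o = (-3 - 8)/432 = -11*1/432 = -11/432 ≈ -0.025463)
(-5 + 3*(-4)) + o = (-5 + 3*(-4)) - 11/432 = (-5 - 12) - 11/432 = -17 - 11/432 = -7355/432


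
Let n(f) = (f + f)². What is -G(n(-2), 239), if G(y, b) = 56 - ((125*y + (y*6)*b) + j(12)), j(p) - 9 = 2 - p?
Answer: 24887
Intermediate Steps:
n(f) = 4*f² (n(f) = (2*f)² = 4*f²)
j(p) = 11 - p (j(p) = 9 + (2 - p) = 11 - p)
G(y, b) = 57 - 125*y - 6*b*y (G(y, b) = 56 - ((125*y + (y*6)*b) + (11 - 1*12)) = 56 - ((125*y + (6*y)*b) + (11 - 12)) = 56 - ((125*y + 6*b*y) - 1) = 56 - (-1 + 125*y + 6*b*y) = 56 + (1 - 125*y - 6*b*y) = 57 - 125*y - 6*b*y)
-G(n(-2), 239) = -(57 - 500*(-2)² - 6*239*4*(-2)²) = -(57 - 500*4 - 6*239*4*4) = -(57 - 125*16 - 6*239*16) = -(57 - 2000 - 22944) = -1*(-24887) = 24887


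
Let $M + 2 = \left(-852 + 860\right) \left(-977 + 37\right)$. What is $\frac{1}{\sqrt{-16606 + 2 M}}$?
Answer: $- \frac{i \sqrt{1266}}{6330} \approx - 0.005621 i$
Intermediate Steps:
$M = -7522$ ($M = -2 + \left(-852 + 860\right) \left(-977 + 37\right) = -2 + 8 \left(-940\right) = -2 - 7520 = -7522$)
$\frac{1}{\sqrt{-16606 + 2 M}} = \frac{1}{\sqrt{-16606 + 2 \left(-7522\right)}} = \frac{1}{\sqrt{-16606 - 15044}} = \frac{1}{\sqrt{-31650}} = \frac{1}{5 i \sqrt{1266}} = - \frac{i \sqrt{1266}}{6330}$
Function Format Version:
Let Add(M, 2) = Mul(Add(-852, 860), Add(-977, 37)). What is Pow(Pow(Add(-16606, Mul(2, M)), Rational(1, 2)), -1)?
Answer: Mul(Rational(-1, 6330), I, Pow(1266, Rational(1, 2))) ≈ Mul(-0.0056210, I)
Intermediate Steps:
M = -7522 (M = Add(-2, Mul(Add(-852, 860), Add(-977, 37))) = Add(-2, Mul(8, -940)) = Add(-2, -7520) = -7522)
Pow(Pow(Add(-16606, Mul(2, M)), Rational(1, 2)), -1) = Pow(Pow(Add(-16606, Mul(2, -7522)), Rational(1, 2)), -1) = Pow(Pow(Add(-16606, -15044), Rational(1, 2)), -1) = Pow(Pow(-31650, Rational(1, 2)), -1) = Pow(Mul(5, I, Pow(1266, Rational(1, 2))), -1) = Mul(Rational(-1, 6330), I, Pow(1266, Rational(1, 2)))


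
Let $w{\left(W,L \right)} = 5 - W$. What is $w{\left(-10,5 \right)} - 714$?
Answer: $-699$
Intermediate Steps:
$w{\left(-10,5 \right)} - 714 = \left(5 - -10\right) - 714 = \left(5 + 10\right) - 714 = 15 - 714 = -699$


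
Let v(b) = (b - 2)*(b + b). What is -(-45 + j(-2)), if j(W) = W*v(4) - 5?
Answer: 82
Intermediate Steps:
v(b) = 2*b*(-2 + b) (v(b) = (-2 + b)*(2*b) = 2*b*(-2 + b))
j(W) = -5 + 16*W (j(W) = W*(2*4*(-2 + 4)) - 5 = W*(2*4*2) - 5 = W*16 - 5 = 16*W - 5 = -5 + 16*W)
-(-45 + j(-2)) = -(-45 + (-5 + 16*(-2))) = -(-45 + (-5 - 32)) = -(-45 - 37) = -1*(-82) = 82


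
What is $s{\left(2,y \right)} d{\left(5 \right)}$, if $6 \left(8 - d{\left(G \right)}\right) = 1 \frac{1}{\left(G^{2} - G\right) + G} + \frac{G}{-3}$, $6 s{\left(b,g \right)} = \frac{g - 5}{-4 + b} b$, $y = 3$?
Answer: $\frac{1861}{675} \approx 2.757$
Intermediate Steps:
$s{\left(b,g \right)} = \frac{b \left(-5 + g\right)}{6 \left(-4 + b\right)}$ ($s{\left(b,g \right)} = \frac{\frac{g - 5}{-4 + b} b}{6} = \frac{\frac{-5 + g}{-4 + b} b}{6} = \frac{b \frac{1}{-4 + b} \left(-5 + g\right)}{6} = \frac{b \left(-5 + g\right)}{6 \left(-4 + b\right)}$)
$d{\left(G \right)} = 8 - \frac{1}{6 G^{2}} + \frac{G}{18}$ ($d{\left(G \right)} = 8 - \frac{1 \frac{1}{\left(G^{2} - G\right) + G} + \frac{G}{-3}}{6} = 8 - \frac{1 \frac{1}{G^{2}} + G \left(- \frac{1}{3}\right)}{6} = 8 - \frac{1 \frac{1}{G^{2}} - \frac{G}{3}}{6} = 8 - \frac{\frac{1}{G^{2}} - \frac{G}{3}}{6} = 8 + \left(- \frac{1}{6 G^{2}} + \frac{G}{18}\right) = 8 - \frac{1}{6 G^{2}} + \frac{G}{18}$)
$s{\left(2,y \right)} d{\left(5 \right)} = \frac{1}{6} \cdot 2 \frac{1}{-4 + 2} \left(-5 + 3\right) \left(8 - \frac{1}{6 \cdot 25} + \frac{1}{18} \cdot 5\right) = \frac{1}{6} \cdot 2 \frac{1}{-2} \left(-2\right) \left(8 - \frac{1}{150} + \frac{5}{18}\right) = \frac{1}{6} \cdot 2 \left(- \frac{1}{2}\right) \left(-2\right) \left(8 - \frac{1}{150} + \frac{5}{18}\right) = \frac{1}{3} \cdot \frac{1861}{225} = \frac{1861}{675}$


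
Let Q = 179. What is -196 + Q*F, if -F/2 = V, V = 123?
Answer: -44230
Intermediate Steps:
F = -246 (F = -2*123 = -246)
-196 + Q*F = -196 + 179*(-246) = -196 - 44034 = -44230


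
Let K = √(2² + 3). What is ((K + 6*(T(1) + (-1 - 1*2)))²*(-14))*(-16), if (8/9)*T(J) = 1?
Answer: 29918 - 5040*√7 ≈ 16583.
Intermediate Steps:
T(J) = 9/8 (T(J) = (9/8)*1 = 9/8)
K = √7 (K = √(4 + 3) = √7 ≈ 2.6458)
((K + 6*(T(1) + (-1 - 1*2)))²*(-14))*(-16) = ((√7 + 6*(9/8 + (-1 - 1*2)))²*(-14))*(-16) = ((√7 + 6*(9/8 + (-1 - 2)))²*(-14))*(-16) = ((√7 + 6*(9/8 - 3))²*(-14))*(-16) = ((√7 + 6*(-15/8))²*(-14))*(-16) = ((√7 - 45/4)²*(-14))*(-16) = ((-45/4 + √7)²*(-14))*(-16) = -14*(-45/4 + √7)²*(-16) = 224*(-45/4 + √7)²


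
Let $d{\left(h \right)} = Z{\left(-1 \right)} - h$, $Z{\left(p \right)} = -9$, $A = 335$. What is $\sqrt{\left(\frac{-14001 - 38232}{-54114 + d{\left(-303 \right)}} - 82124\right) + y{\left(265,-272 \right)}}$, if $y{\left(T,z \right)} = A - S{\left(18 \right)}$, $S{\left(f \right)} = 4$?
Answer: $\frac{i \sqrt{12440567685}}{390} \approx 285.99 i$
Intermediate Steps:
$d{\left(h \right)} = -9 - h$
$y{\left(T,z \right)} = 331$ ($y{\left(T,z \right)} = 335 - 4 = 331$)
$\sqrt{\left(\frac{-14001 - 38232}{-54114 + d{\left(-303 \right)}} - 82124\right) + y{\left(265,-272 \right)}} = \sqrt{\left(\frac{-14001 - 38232}{-54114 - -294} - 82124\right) + 331} = \sqrt{\left(- \frac{52233}{-54114 + \left(-9 + 303\right)} - 82124\right) + 331} = \sqrt{\left(- \frac{52233}{-54114 + 294} - 82124\right) + 331} = \sqrt{\left(- \frac{52233}{-53820} - 82124\right) + 331} = \sqrt{\left(\left(-52233\right) \left(- \frac{1}{53820}\right) - 82124\right) + 331} = \sqrt{\left(\frac{757}{780} - 82124\right) + 331} = \sqrt{- \frac{64055963}{780} + 331} = \sqrt{- \frac{63797783}{780}} = \frac{i \sqrt{12440567685}}{390}$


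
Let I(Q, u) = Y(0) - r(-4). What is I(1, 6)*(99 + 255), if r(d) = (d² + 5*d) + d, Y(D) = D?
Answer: 2832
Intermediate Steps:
r(d) = d² + 6*d
I(Q, u) = 8 (I(Q, u) = 0 - (-4)*(6 - 4) = 0 - (-4)*2 = 0 - 1*(-8) = 0 + 8 = 8)
I(1, 6)*(99 + 255) = 8*(99 + 255) = 8*354 = 2832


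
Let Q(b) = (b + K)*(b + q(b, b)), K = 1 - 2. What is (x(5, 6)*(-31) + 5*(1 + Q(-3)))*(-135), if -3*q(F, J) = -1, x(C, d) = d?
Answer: 17235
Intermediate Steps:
q(F, J) = ⅓ (q(F, J) = -⅓*(-1) = ⅓)
K = -1
Q(b) = (-1 + b)*(⅓ + b) (Q(b) = (b - 1)*(b + ⅓) = (-1 + b)*(⅓ + b))
(x(5, 6)*(-31) + 5*(1 + Q(-3)))*(-135) = (6*(-31) + 5*(1 + (-⅓ + (-3)² - ⅔*(-3))))*(-135) = (-186 + 5*(1 + (-⅓ + 9 + 2)))*(-135) = (-186 + 5*(1 + 32/3))*(-135) = (-186 + 5*(35/3))*(-135) = (-186 + 175/3)*(-135) = -383/3*(-135) = 17235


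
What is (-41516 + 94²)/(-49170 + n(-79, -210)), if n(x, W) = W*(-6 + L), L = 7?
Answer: 1634/2469 ≈ 0.66181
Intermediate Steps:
n(x, W) = W (n(x, W) = W*(-6 + 7) = W*1 = W)
(-41516 + 94²)/(-49170 + n(-79, -210)) = (-41516 + 94²)/(-49170 - 210) = (-41516 + 8836)/(-49380) = -32680*(-1/49380) = 1634/2469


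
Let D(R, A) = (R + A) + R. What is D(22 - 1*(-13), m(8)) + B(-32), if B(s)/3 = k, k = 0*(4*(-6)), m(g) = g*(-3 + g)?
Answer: 110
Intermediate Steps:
D(R, A) = A + 2*R (D(R, A) = (A + R) + R = A + 2*R)
k = 0 (k = 0*(-24) = 0)
B(s) = 0 (B(s) = 3*0 = 0)
D(22 - 1*(-13), m(8)) + B(-32) = (8*(-3 + 8) + 2*(22 - 1*(-13))) + 0 = (8*5 + 2*(22 + 13)) + 0 = (40 + 2*35) + 0 = (40 + 70) + 0 = 110 + 0 = 110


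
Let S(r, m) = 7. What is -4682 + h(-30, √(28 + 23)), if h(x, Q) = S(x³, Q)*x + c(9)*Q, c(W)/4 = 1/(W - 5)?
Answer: -4892 + √51 ≈ -4884.9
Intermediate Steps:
c(W) = 4/(-5 + W) (c(W) = 4/(W - 5) = 4/(-5 + W))
h(x, Q) = Q + 7*x (h(x, Q) = 7*x + (4/(-5 + 9))*Q = 7*x + (4/4)*Q = 7*x + (4*(¼))*Q = 7*x + 1*Q = 7*x + Q = Q + 7*x)
-4682 + h(-30, √(28 + 23)) = -4682 + (√(28 + 23) + 7*(-30)) = -4682 + (√51 - 210) = -4682 + (-210 + √51) = -4892 + √51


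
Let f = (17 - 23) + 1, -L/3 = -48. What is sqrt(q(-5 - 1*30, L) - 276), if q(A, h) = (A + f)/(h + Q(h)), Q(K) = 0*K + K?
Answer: I*sqrt(9941)/6 ≈ 16.617*I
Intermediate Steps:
Q(K) = K (Q(K) = 0 + K = K)
L = 144 (L = -3*(-48) = 144)
f = -5 (f = -6 + 1 = -5)
q(A, h) = (-5 + A)/(2*h) (q(A, h) = (A - 5)/(h + h) = (-5 + A)/((2*h)) = (-5 + A)*(1/(2*h)) = (-5 + A)/(2*h))
sqrt(q(-5 - 1*30, L) - 276) = sqrt((1/2)*(-5 + (-5 - 1*30))/144 - 276) = sqrt((1/2)*(1/144)*(-5 + (-5 - 30)) - 276) = sqrt((1/2)*(1/144)*(-5 - 35) - 276) = sqrt((1/2)*(1/144)*(-40) - 276) = sqrt(-5/36 - 276) = sqrt(-9941/36) = I*sqrt(9941)/6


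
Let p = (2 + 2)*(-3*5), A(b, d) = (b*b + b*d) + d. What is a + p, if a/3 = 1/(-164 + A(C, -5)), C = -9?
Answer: -2583/43 ≈ -60.070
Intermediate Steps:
A(b, d) = d + b² + b*d (A(b, d) = (b² + b*d) + d = d + b² + b*d)
a = -3/43 (a = 3/(-164 + (-5 + (-9)² - 9*(-5))) = 3/(-164 + (-5 + 81 + 45)) = 3/(-164 + 121) = 3/(-43) = 3*(-1/43) = -3/43 ≈ -0.069767)
p = -60 (p = 4*(-15) = -60)
a + p = -3/43 - 60 = -2583/43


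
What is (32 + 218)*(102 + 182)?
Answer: 71000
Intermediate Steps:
(32 + 218)*(102 + 182) = 250*284 = 71000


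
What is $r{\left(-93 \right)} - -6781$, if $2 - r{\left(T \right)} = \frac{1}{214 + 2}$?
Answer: $\frac{1465127}{216} \approx 6783.0$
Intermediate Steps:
$r{\left(T \right)} = \frac{431}{216}$ ($r{\left(T \right)} = 2 - \frac{1}{214 + 2} = 2 - \frac{1}{216} = \frac{431}{216}$)
$r{\left(-93 \right)} - -6781 = \frac{431}{216} - -6781 = \frac{431}{216} + 6781 = \frac{1465127}{216}$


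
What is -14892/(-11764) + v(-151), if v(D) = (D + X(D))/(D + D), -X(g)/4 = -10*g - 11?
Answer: 1129569/52246 ≈ 21.620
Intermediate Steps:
X(g) = 44 + 40*g (X(g) = -4*(-10*g - 11) = -4*(-11 - 10*g) = 44 + 40*g)
v(D) = (44 + 41*D)/(2*D) (v(D) = (D + (44 + 40*D))/(D + D) = (44 + 41*D)/((2*D)) = (44 + 41*D)*(1/(2*D)) = (44 + 41*D)/(2*D))
-14892/(-11764) + v(-151) = -14892/(-11764) + (41/2 + 22/(-151)) = -14892*(-1/11764) + (41/2 + 22*(-1/151)) = 219/173 + (41/2 - 22/151) = 219/173 + 6147/302 = 1129569/52246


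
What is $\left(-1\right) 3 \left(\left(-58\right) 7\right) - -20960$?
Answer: $22178$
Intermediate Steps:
$\left(-1\right) 3 \left(\left(-58\right) 7\right) - -20960 = \left(-3\right) \left(-406\right) + 20960 = 1218 + 20960 = 22178$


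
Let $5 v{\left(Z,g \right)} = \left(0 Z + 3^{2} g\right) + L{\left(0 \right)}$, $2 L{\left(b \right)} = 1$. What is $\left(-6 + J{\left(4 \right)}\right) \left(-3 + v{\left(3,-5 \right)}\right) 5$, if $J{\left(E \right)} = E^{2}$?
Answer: $-595$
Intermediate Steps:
$L{\left(b \right)} = \frac{1}{2}$ ($L{\left(b \right)} = \frac{1}{2} \cdot 1 = \frac{1}{2}$)
$v{\left(Z,g \right)} = \frac{1}{10} + \frac{9 g}{5}$ ($v{\left(Z,g \right)} = \frac{\left(0 Z + 3^{2} g\right) + \frac{1}{2}}{5} = \frac{\left(0 + 9 g\right) + \frac{1}{2}}{5} = \frac{9 g + \frac{1}{2}}{5} = \frac{\frac{1}{2} + 9 g}{5} = \frac{1}{10} + \frac{9 g}{5}$)
$\left(-6 + J{\left(4 \right)}\right) \left(-3 + v{\left(3,-5 \right)}\right) 5 = \left(-6 + 4^{2}\right) \left(-3 + \left(\frac{1}{10} + \frac{9}{5} \left(-5\right)\right)\right) 5 = \left(-6 + 16\right) \left(-3 + \left(\frac{1}{10} - 9\right)\right) 5 = 10 \left(-3 - \frac{89}{10}\right) 5 = 10 \left(\left(- \frac{119}{10}\right) 5\right) = 10 \left(- \frac{119}{2}\right) = -595$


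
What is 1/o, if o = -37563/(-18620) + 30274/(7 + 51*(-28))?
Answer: -28420/548147 ≈ -0.051847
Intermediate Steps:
o = -548147/28420 (o = -37563*(-1/18620) + 30274/(7 - 1428) = 1977/980 + 30274/(-1421) = 1977/980 + 30274*(-1/1421) = 1977/980 - 30274/1421 = -548147/28420 ≈ -19.287)
1/o = 1/(-548147/28420) = -28420/548147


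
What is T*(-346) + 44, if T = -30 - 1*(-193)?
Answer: -56354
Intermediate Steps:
T = 163 (T = -30 + 193 = 163)
T*(-346) + 44 = 163*(-346) + 44 = -56398 + 44 = -56354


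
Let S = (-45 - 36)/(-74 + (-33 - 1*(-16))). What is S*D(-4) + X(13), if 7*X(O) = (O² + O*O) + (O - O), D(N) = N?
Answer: 4070/91 ≈ 44.725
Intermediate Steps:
X(O) = 2*O²/7 (X(O) = ((O² + O*O) + (O - O))/7 = ((O² + O²) + 0)/7 = (2*O² + 0)/7 = (2*O²)/7 = 2*O²/7)
S = 81/91 (S = -81/(-74 + (-33 + 16)) = -81/(-74 - 17) = -81/(-91) = -81*(-1/91) = 81/91 ≈ 0.89011)
S*D(-4) + X(13) = (81/91)*(-4) + (2/7)*13² = -324/91 + (2/7)*169 = -324/91 + 338/7 = 4070/91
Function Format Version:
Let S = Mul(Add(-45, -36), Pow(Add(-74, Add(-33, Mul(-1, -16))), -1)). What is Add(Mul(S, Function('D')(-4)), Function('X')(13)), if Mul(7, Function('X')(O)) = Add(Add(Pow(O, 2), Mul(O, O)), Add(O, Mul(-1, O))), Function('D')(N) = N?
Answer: Rational(4070, 91) ≈ 44.725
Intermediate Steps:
Function('X')(O) = Mul(Rational(2, 7), Pow(O, 2)) (Function('X')(O) = Mul(Rational(1, 7), Add(Add(Pow(O, 2), Mul(O, O)), Add(O, Mul(-1, O)))) = Mul(Rational(1, 7), Add(Add(Pow(O, 2), Pow(O, 2)), 0)) = Mul(Rational(1, 7), Add(Mul(2, Pow(O, 2)), 0)) = Mul(Rational(1, 7), Mul(2, Pow(O, 2))) = Mul(Rational(2, 7), Pow(O, 2)))
S = Rational(81, 91) (S = Mul(-81, Pow(Add(-74, Add(-33, 16)), -1)) = Mul(-81, Pow(Add(-74, -17), -1)) = Mul(-81, Pow(-91, -1)) = Mul(-81, Rational(-1, 91)) = Rational(81, 91) ≈ 0.89011)
Add(Mul(S, Function('D')(-4)), Function('X')(13)) = Add(Mul(Rational(81, 91), -4), Mul(Rational(2, 7), Pow(13, 2))) = Add(Rational(-324, 91), Mul(Rational(2, 7), 169)) = Add(Rational(-324, 91), Rational(338, 7)) = Rational(4070, 91)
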